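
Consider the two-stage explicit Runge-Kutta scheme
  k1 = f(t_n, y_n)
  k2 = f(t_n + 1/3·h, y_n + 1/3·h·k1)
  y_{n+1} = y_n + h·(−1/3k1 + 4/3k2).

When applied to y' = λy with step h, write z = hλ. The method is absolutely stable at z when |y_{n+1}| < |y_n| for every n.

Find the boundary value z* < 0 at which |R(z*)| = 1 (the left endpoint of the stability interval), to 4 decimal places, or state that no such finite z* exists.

With y'=λy (z=hλ):
  k1=λy_n ⇒ h·k1=z·y_n;  k2=λ(1+1/3z)y_n ⇒ h·k2=z(1+1/3z)y_n
  y_{n+1}/y_n = 1 − 1/3z + 4/3z(1+1/3z) = 1 + z + 4/9z²
  Hence R(z) = 1 + z + 4/9z².

Solve |R(x)|<1 on ℝ⁻.
x=-1.57: |R|=0.5255
R=1: x+4/9x²=0 ⇒ x=−9/4=-2.2500; min R=1−1/(4·4/9)=0.4375>−1
Confirm numerically:
  x=-2.074: |R|=0.83777 <1
  x=-1.616: |R|=0.54465 <1
  x=-1.068: |R|=0.43894 <1
  x=-2.278: |R|=1.02835 >1
  x=-2.271: |R|=1.02120 >1
Stable set (-2.2500, 0).

left endpoint -2.2500.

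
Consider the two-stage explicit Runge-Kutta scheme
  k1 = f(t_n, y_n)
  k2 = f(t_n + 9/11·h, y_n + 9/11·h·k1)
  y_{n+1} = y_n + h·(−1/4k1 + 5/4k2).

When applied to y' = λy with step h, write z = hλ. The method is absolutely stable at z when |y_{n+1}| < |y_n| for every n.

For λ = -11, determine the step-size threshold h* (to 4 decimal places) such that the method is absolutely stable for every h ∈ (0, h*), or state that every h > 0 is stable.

(-0.9778,0); λ=-11 ⇒ h* = (44/45)/11 = 0.0889.

On y'=λy, z=hλ:
  k1=λy_n ⇒ h·k1=z·y_n;  k2=λ(1+9/11z)y_n ⇒ h·k2=z(1+9/11z)y_n
  y_{n+1}/y_n = 1 − 1/4z + 5/4z(1+9/11z) = 1 + z + 45/44z²
  ⇒ R(z) = 1 + z + 45/44z².

Find x<0 with |R(x)|<1.
x=-0.71: |R|=0.8056
R=1: x+45/44x²=0 ⇒ x=−44/45=-0.9778; min R=1−1/(4·45/44)=0.7556>−1
Confirm numerically:
  x=-0.725: |R|=0.81257 <1
  x=-0.590: |R|=0.76601 <1
  x=-0.412: |R|=0.76160 <1
  x=-1.330: |R|=1.47910 >1
  x=-1.203: |R|=1.27710 >1
Stable set (-0.9778, 0).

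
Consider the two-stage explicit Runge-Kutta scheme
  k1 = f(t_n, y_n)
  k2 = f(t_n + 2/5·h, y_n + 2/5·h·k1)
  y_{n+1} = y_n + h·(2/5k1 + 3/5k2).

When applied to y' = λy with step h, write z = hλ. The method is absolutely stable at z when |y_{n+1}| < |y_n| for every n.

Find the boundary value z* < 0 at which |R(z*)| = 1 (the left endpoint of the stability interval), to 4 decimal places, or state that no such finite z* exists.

left endpoint -4.1667.

Set f=λy, z=hλ:
  k1=λy_n ⇒ h·k1=z·y_n;  k2=λ(1+2/5z)y_n ⇒ h·k2=z(1+2/5z)y_n
  y_{n+1}/y_n = 1 + 2/5z + 3/5z(1+2/5z) = 1 + z + 6/25z²
  ⇒ R(z) = 1 + z + 6/25z².

Boundary: |R(x)|=1, x<0.
x=-1.09: |R|=0.1951
R=1: x+6/25x²=0 ⇒ x=−25/6=-4.1667; min R=1−1/(4·6/25)=-0.0417>−1
Confirm numerically:
  x=-3.681: |R|=0.57094 <1
  x=-3.481: |R|=0.42717 <1
  x=-2.958: |R|=0.14194 <1
  x=-4.585: |R|=1.46033 >1
  x=-4.353: |R|=1.19467 >1
  x=-4.314: |R|=1.15254 >1
So |R|<1 on (-4.1667, 0).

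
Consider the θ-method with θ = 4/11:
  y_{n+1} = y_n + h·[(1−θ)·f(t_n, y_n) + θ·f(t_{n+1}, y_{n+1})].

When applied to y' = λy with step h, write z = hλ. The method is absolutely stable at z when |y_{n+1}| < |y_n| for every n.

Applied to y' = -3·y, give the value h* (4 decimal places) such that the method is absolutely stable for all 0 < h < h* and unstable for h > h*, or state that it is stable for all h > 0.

(-7.3333,0); λ=-3 ⇒ h* = (22/3)/3 = 2.4444.

Test eqn y'=λy, z=hλ:
  y_{n+1} = y_n + z·[7/11·y_n + 4/11·y_{n+1}] ⇒ (1 − 4/11z)y_{n+1} = (1 + 7/11z)y_n
  R(z) = (1 + 7/11z)/(1 − 4/11z).

Need |R(x)|<1, x<0.
x=-1.06: |R|=0.2349
R=−1: 1+7/11x = −1+4/11x ⇒ -3/11x=2 ⇒ x=2/(-3/11)=-7.3333
Confirm numerically:
  x=-6.814: |R|=0.95927 <1
  x=-5.118: |R|=0.78883 <1
  x=-4.229: |R|=0.66639 <1
  x=-3.688: |R|=0.57533 <1
  x=-7.529: |R|=1.01428 >1
  x=-7.383: |R|=1.00368 >1
Interval (-7.3333, 0).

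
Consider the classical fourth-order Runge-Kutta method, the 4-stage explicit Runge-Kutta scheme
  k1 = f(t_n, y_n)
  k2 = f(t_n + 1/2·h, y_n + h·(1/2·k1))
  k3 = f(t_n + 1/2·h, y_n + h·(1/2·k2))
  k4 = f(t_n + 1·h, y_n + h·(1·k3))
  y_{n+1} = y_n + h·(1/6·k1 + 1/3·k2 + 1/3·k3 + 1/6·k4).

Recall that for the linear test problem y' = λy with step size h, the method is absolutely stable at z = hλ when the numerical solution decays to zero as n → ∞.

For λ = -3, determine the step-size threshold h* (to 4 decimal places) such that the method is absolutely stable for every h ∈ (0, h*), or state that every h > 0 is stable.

(-2.7853,0); λ=-3 ⇒ h* = 0.9284.

Test eqn y'=λy, z=hλ:
  order 4, 4-stage ⇒ R(z)=1+z+z^2/2+z^3/6+z^4/24
  (e.g. R(-0.37)=0.69079, |R|=0.69079)

Need |R(x)|<1, x<0.
x=-0.37: |R|=0.6908
|R(-2.77)|=0.9772 |R(-1.67)|=0.2723 |R(-0.93)|=0.3996
Bisect:
  x_lo=-3.6522 |R|=3.3110  x_hi=-0.2445 |R|=0.7831
  mid=-1.94835 |R|=0.31743 →hi
  mid=-2.80026 |R|=1.02281 →lo
  mid=-2.37430 |R|=0.53771 →hi
  mid=-2.58728 |R|=0.74026 →hi
  mid=-2.69377 |R|=0.87056 →hi
  mid=-2.74702 |R|=0.94381 →hi
  mid=-2.77364 |R|=0.98257 →hi
  mid=-2.78695 |R|=1.00250 →lo
  mid=-2.78030 |R|=0.99249 →hi
  ...
  [-2.78550,-2.78529] ⇒ x*=-2.7853
Interval (-2.7853, 0).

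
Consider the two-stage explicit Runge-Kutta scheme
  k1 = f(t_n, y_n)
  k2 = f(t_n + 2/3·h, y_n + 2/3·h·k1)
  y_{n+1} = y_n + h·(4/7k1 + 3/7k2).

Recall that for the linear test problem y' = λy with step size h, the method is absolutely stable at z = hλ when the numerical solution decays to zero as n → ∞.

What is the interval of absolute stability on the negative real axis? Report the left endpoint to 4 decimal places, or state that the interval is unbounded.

z∈(-3.5000,0).

On y'=λy, z=hλ:
  k1=λy_n ⇒ h·k1=z·y_n;  k2=λ(1+2/3z)y_n ⇒ h·k2=z(1+2/3z)y_n
  y_{n+1}/y_n = 1 + 4/7z + 3/7z(1+2/3z) = 1 + z + 2/7z²
  so R(z) = 1 + z + 2/7z².

Need |R(x)|<1, x<0.
x=-0.91: |R|=0.3266
R=1: x+2/7x²=0 ⇒ x=−7/2=-3.5000; min R=1−1/(4·2/7)=0.1250>−1
Confirm numerically:
  x=-2.515: |R|=0.29221 <1
  x=-2.453: |R|=0.26620 <1
  x=-1.678: |R|=0.12648 <1
  x=-1.672: |R|=0.12674 <1
  x=-3.824: |R|=1.35399 >1
  x=-3.792: |R|=1.31636 >1
  x=-3.789: |R|=1.31286 >1
Interval (-3.5000, 0).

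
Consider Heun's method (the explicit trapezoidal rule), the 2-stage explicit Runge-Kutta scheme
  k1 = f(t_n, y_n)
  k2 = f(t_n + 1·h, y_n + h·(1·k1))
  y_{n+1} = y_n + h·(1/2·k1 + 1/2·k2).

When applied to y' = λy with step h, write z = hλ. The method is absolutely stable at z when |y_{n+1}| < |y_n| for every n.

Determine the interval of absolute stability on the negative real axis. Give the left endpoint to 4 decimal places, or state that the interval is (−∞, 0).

Test eqn y'=λy, z=hλ:
  order 2, 2-stage ⇒ R(z)=1+z+z^2/2
  (e.g. R(-1.45)=0.60125, |R|=0.60125)

Solve |R(x)|<1 on ℝ⁻.
x=-1.45: |R|=0.6013
|R(-1.7)|=0.7450 |R(-1.48)|=0.6152 |R(-1.25)|=0.5312
Bisect:
  x_lo=-2.7838 |R|=2.0911  x_hi=-0.2180 |R|=0.8058
  mid=-1.50092 |R|=0.62546 →hi
  mid=-2.14239 |R|=1.15252 →lo
  mid=-1.82165 |R|=0.83756 →hi
  mid=-1.98202 |R|=0.98218 →hi
  mid=-2.06220 |R|=1.06414 →lo
  mid=-2.02211 |R|=1.02236 →lo
  mid=-2.00207 |R|=1.00207 →lo
  mid=-1.99204 |R|=0.99207 →hi
  mid=-1.99705 |R|=0.99706 →hi
  ...
  [-2.00003,-1.99987] ⇒ x*=-2.0000
Interval (-2.0000, 0).

(-2.0000, 0).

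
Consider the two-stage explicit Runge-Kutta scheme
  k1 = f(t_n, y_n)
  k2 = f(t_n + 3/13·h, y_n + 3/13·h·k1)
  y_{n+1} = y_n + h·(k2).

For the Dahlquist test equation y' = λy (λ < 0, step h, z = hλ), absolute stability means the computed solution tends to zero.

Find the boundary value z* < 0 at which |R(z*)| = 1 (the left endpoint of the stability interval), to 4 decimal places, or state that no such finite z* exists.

Set f=λy, z=hλ:
  k1=λy_n ⇒ h·k1=z·y_n;  k2=λ(1+3/13z)y_n ⇒ h·k2=z(1+3/13z)y_n
  y_{n+1}/y_n = 1 + z(1+3/13z) = 1 + z + 3/13z²
  so R(z) = 1 + z + 3/13z².

Need |R(x)|<1, x<0.
x=-0.54: |R|=0.5273
R=1: x+3/13x²=0 ⇒ x=−13/3=-4.3333; min R=1−1/(4·3/13)=-0.0833>−1
Confirm numerically:
  x=-4.285: |R|=0.95221 <1
  x=-3.547: |R|=0.35636 <1
  x=-3.449: |R|=0.29614 <1
  x=-4.758: |R|=1.46628 >1
  x=-4.514: |R|=1.18820 >1
So |R|<1 on (-4.3333, 0).

z* = -4.3333.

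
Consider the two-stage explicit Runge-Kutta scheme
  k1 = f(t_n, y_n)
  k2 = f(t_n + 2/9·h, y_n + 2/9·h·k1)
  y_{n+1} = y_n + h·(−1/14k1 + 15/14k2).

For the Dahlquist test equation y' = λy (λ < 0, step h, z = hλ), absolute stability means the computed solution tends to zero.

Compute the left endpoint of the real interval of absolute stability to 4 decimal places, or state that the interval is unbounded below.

left endpoint -4.2000.

With y'=λy (z=hλ):
  k1=λy_n ⇒ h·k1=z·y_n;  k2=λ(1+2/9z)y_n ⇒ h·k2=z(1+2/9z)y_n
  y_{n+1}/y_n = 1 − 1/14z + 15/14z(1+2/9z) = 1 + z + 5/21z²
  Hence R(z) = 1 + z + 5/21z².

Boundary: |R(x)|=1, x<0.
x=-0.42: |R|=0.6220
R=1: x+5/21x²=0 ⇒ x=−21/5=-4.2000; min R=1−1/(4·5/21)=-0.0500>−1
Confirm numerically:
  x=-3.998: |R|=0.80772 <1
  x=-1.953: |R|=0.04486 <1
  x=-1.777: |R|=0.02516 <1
  x=-4.688: |R|=1.54470 >1
  x=-4.534: |R|=1.36056 >1
  x=-4.228: |R|=1.02819 >1
Stable set (-4.2000, 0).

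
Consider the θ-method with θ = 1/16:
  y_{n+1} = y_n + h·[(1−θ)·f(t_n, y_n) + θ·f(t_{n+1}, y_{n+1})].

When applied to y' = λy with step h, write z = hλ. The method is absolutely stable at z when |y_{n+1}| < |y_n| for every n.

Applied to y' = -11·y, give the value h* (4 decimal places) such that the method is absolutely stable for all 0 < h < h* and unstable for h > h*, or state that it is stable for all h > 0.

(-2.2857,0); λ=-11 ⇒ h* = (16/7)/11 = 0.2078.

With y'=λy (z=hλ):
  y_{n+1} = y_n + z·[15/16·y_n + 1/16·y_{n+1}] ⇒ (1 − 1/16z)y_{n+1} = (1 + 15/16z)y_n
  ⇒ R(z) = (1 + 15/16z)/(1 − 1/16z).

Find x<0 with |R(x)|<1.
x=-0.79: |R|=0.2472
R=−1: 1+15/16x = −1+1/16x ⇒ -7/8x=2 ⇒ x=2/(-7/8)=-2.2857
Confirm numerically:
  x=-2.164: |R|=0.90619 <1
  x=-1.535: |R|=0.40063 <1
  x=-1.312: |R|=0.21257 <1
  x=-1.092: |R|=0.02223 <1
  x=-2.754: |R|=1.34958 >1
  x=-2.475: |R|=1.14344 >1
So |R|<1 on (-2.2857, 0).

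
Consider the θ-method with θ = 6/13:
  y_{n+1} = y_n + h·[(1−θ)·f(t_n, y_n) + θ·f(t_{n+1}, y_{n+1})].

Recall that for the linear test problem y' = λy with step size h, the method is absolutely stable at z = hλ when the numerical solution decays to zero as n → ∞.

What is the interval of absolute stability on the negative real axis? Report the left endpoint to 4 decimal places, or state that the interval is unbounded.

(-26.0000, 0).

On y'=λy, z=hλ:
  y_{n+1} = y_n + z·[7/13·y_n + 6/13·y_{n+1}] ⇒ (1 − 6/13z)y_{n+1} = (1 + 7/13z)y_n
  ⇒ R(z) = (1 + 7/13z)/(1 − 6/13z).

Solve |R(x)|<1 on ℝ⁻.
x=-0.81: |R|=0.4104
R=−1: 1+7/13x = −1+6/13x ⇒ -1/13x=2 ⇒ x=2/(-1/13)=-26.0000
Confirm numerically:
  x=-24.298: |R|=0.98928 <1
  x=-20.658: |R|=0.96099 <1
  x=-20.581: |R|=0.96030 <1
  x=-26.402: |R|=1.00235 >1
  x=-26.158: |R|=1.00093 >1
Stable set (-26.0000, 0).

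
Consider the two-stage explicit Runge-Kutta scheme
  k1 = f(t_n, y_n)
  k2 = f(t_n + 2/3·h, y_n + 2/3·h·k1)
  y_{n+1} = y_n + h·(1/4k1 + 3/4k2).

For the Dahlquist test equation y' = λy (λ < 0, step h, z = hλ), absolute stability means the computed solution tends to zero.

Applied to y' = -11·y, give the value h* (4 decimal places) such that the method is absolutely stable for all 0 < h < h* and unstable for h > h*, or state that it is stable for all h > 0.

(-2.0000,0); λ=-11 ⇒ h* = (2)/11 = 0.1818.

With y'=λy (z=hλ):
  k1=λy_n ⇒ h·k1=z·y_n;  k2=λ(1+2/3z)y_n ⇒ h·k2=z(1+2/3z)y_n
  y_{n+1}/y_n = 1 + 1/4z + 3/4z(1+2/3z) = 1 + z + 1/2z²
  ⇒ R(z) = 1 + z + 1/2z².

Need |R(x)|<1, x<0.
x=-1: |R|=0.5000
R=1: x+1/2x²=0 ⇒ x=−2=-2.0000; min R=1−1/(4·1/2)=0.5000>−1
Confirm numerically:
  x=-1.565: |R|=0.65961 <1
  x=-1.333: |R|=0.55544 <1
  x=-0.818: |R|=0.51656 <1
  x=-2.436: |R|=1.53105 >1
  x=-2.234: |R|=1.26138 >1
So |R|<1 on (-2.0000, 0).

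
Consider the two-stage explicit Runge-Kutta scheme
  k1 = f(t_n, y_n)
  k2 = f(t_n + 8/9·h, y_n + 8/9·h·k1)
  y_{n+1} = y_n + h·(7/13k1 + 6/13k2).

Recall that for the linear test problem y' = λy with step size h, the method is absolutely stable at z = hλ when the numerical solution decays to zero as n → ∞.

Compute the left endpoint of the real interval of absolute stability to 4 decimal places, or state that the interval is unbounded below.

Set f=λy, z=hλ:
  k1=λy_n ⇒ h·k1=z·y_n;  k2=λ(1+8/9z)y_n ⇒ h·k2=z(1+8/9z)y_n
  y_{n+1}/y_n = 1 + 7/13z + 6/13z(1+8/9z) = 1 + z + 16/39z²
  so R(z) = 1 + z + 16/39z².

Need |R(x)|<1, x<0.
x=-1.68: |R|=0.4779
R=1: x+16/39x²=0 ⇒ x=−39/16=-2.4375; min R=1−1/(4·16/39)=0.3906>−1
Confirm numerically:
  x=-2.086: |R|=0.69919 <1
  x=-2.071: |R|=0.68861 <1
  x=-1.186: |R|=0.39107 <1
  x=-2.990: |R|=1.67773 >1
  x=-2.692: |R|=1.28107 >1
  x=-2.635: |R|=1.21350 >1
Interval (-2.4375, 0).

z* = -2.4375.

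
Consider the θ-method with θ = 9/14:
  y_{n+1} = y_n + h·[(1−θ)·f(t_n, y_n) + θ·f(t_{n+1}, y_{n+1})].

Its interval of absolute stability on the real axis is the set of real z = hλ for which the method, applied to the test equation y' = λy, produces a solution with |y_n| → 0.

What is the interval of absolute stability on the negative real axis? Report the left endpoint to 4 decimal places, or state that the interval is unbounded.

interval (−∞, 0).

With y'=λy (z=hλ):
  y_{n+1} = y_n + z·[5/14·y_n + 9/14·y_{n+1}] ⇒ (1 − 9/14z)y_{n+1} = (1 + 5/14z)y_n
  so R(z) = (1 + 5/14z)/(1 − 9/14z).

Need |R(x)|<1, x<0.
x=-1.54: |R|=0.2261
x=-2: |R|=0.1250
x=-10: |R|=0.3462
x=-100: |R|=0.5317
θ=9/14≥1/2 ⇒ |1+5/14x|<|1−9/14x| ∀x<0 ⇒ stable on all of ℝ⁻.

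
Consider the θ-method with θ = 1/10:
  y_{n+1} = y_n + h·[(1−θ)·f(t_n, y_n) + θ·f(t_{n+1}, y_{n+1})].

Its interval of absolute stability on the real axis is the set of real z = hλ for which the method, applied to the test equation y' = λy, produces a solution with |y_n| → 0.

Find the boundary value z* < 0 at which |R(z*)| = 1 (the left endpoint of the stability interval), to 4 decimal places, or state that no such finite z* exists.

With y'=λy (z=hλ):
  y_{n+1} = y_n + z·[9/10·y_n + 1/10·y_{n+1}] ⇒ (1 − 1/10z)y_{n+1} = (1 + 9/10z)y_n
  so R(z) = (1 + 9/10z)/(1 − 1/10z).

Need |R(x)|<1, x<0.
x=-1.06: |R|=0.0416
R=−1: 1+9/10x = −1+1/10x ⇒ -4/5x=2 ⇒ x=2/(-4/5)=-2.5000
Confirm numerically:
  x=-1.946: |R|=0.62900 <1
  x=-1.892: |R|=0.59099 <1
  x=-1.653: |R|=0.41852 <1
  x=-1.014: |R|=0.07935 <1
  x=-2.936: |R|=1.26964 >1
  x=-2.883: |R|=1.23783 >1
  x=-2.701: |R|=1.12660 >1
Stable set (-2.5000, 0).

left endpoint -2.5000.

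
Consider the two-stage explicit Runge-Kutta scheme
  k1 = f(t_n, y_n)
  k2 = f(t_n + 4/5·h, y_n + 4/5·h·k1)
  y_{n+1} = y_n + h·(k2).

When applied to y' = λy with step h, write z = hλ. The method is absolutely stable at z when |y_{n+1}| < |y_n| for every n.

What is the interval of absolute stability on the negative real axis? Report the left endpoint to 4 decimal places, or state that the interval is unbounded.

z∈(-1.2500,0).

Test eqn y'=λy, z=hλ:
  k1=λy_n ⇒ h·k1=z·y_n;  k2=λ(1+4/5z)y_n ⇒ h·k2=z(1+4/5z)y_n
  y_{n+1}/y_n = 1 + z(1+4/5z) = 1 + z + 4/5z²
  so R(z) = 1 + z + 4/5z².

Find x<0 with |R(x)|<1.
x=-1.5: |R|=1.3000
R=1: x+4/5x²=0 ⇒ x=−5/4=-1.2500; min R=1−1/(4·4/5)=0.6875>−1
Confirm numerically:
  x=-1.204: |R|=0.95569 <1
  x=-0.850: |R|=0.72800 <1
  x=-0.788: |R|=0.70876 <1
  x=-0.563: |R|=0.69058 <1
  x=-1.771: |R|=1.73815 >1
  x=-1.552: |R|=1.37496 >1
Stable set (-1.2500, 0).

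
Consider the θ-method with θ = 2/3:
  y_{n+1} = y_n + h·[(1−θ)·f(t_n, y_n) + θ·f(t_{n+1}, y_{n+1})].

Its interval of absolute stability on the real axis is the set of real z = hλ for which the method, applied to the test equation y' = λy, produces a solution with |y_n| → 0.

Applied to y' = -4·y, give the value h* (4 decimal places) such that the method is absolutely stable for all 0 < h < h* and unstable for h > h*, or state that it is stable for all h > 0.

Set f=λy, z=hλ:
  y_{n+1} = y_n + z·[1/3·y_n + 2/3·y_{n+1}] ⇒ (1 − 2/3z)y_{n+1} = (1 + 1/3z)y_n
  so R(z) = (1 + 1/3z)/(1 − 2/3z).

Find x<0 with |R(x)|<1.
x=-0.86: |R|=0.4534
x=-2: |R|=0.1429
x=-10: |R|=0.3043
x=-100: |R|=0.4778
θ=2/3≥1/2 ⇒ |1+1/3x|<|1−2/3x| ∀x<0 ⇒ unbounded interval.

(−∞, 0) — no finite endpoint. Any h>0 works for λ=-4.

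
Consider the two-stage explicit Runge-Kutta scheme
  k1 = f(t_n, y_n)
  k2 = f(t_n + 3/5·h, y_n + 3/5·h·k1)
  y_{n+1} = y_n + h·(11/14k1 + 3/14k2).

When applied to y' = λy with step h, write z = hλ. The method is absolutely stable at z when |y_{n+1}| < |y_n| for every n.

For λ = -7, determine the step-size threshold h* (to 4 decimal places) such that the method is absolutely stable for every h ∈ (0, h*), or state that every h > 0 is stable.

(-7.7778,0); λ=-7 ⇒ h* = (70/9)/7 = 1.1111.

Test eqn y'=λy, z=hλ:
  k1=λy_n ⇒ h·k1=z·y_n;  k2=λ(1+3/5z)y_n ⇒ h·k2=z(1+3/5z)y_n
  y_{n+1}/y_n = 1 + 11/14z + 3/14z(1+3/5z) = 1 + z + 9/70z²
  Hence R(z) = 1 + z + 9/70z².

Boundary: |R(x)|=1, x<0.
x=-1.29: |R|=0.0760
R=1: x+9/70x²=0 ⇒ x=−70/9=-7.7778; min R=1−1/(4·9/70)=-0.9444>−1
Confirm numerically:
  x=-5.982: |R|=0.38116 <1
  x=-5.959: |R|=0.39347 <1
  x=-5.017: |R|=0.78082 <1
  x=-4.130: |R|=0.93697 <1
  x=-8.111: |R|=1.34750 >1
  x=-8.052: |R|=1.28389 >1
Stable set (-7.7778, 0).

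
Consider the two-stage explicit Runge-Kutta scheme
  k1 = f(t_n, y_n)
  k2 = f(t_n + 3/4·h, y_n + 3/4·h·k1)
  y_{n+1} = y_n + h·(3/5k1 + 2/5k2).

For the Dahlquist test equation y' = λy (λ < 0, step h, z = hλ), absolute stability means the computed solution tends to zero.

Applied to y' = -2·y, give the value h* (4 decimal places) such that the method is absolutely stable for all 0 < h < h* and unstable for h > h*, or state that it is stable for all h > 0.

Set f=λy, z=hλ:
  k1=λy_n ⇒ h·k1=z·y_n;  k2=λ(1+3/4z)y_n ⇒ h·k2=z(1+3/4z)y_n
  y_{n+1}/y_n = 1 + 3/5z + 2/5z(1+3/4z) = 1 + z + 3/10z²
  R(z) = 1 + z + 3/10z².

Boundary: |R(x)|=1, x<0.
x=-1.03: |R|=0.2883
R=1: x+3/10x²=0 ⇒ x=−10/3=-3.3333; min R=1−1/(4·3/10)=0.1667>−1
Confirm numerically:
  x=-2.556: |R|=0.40394 <1
  x=-2.529: |R|=0.38975 <1
  x=-2.252: |R|=0.26945 <1
  x=-2.216: |R|=0.25720 <1
  x=-3.877: |R|=1.63234 >1
  x=-3.747: |R|=1.46500 >1
  x=-3.711: |R|=1.42046 >1
Stable set (-3.3333, 0).

(-3.3333,0); λ=-2 ⇒ h* = (10/3)/2 = 1.6667.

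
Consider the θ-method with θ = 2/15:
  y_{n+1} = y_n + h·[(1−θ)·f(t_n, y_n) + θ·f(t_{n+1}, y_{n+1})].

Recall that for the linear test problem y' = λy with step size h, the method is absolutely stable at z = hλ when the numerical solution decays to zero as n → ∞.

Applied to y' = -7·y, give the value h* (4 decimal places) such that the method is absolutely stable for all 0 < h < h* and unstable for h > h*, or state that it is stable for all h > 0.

(-2.7273,0); λ=-7 ⇒ h* = (30/11)/7 = 0.3896.

Test eqn y'=λy, z=hλ:
  y_{n+1} = y_n + z·[13/15·y_n + 2/15·y_{n+1}] ⇒ (1 − 2/15z)y_{n+1} = (1 + 13/15z)y_n
  Hence R(z) = (1 + 13/15z)/(1 − 2/15z).

Boundary: |R(x)|=1, x<0.
x=-0.43: |R|=0.5933
R=−1: 1+13/15x = −1+2/15x ⇒ -11/15x=2 ⇒ x=2/(-11/15)=-2.7273
Confirm numerically:
  x=-2.473: |R|=0.85977 <1
  x=-2.329: |R|=0.77714 <1
  x=-2.179: |R|=0.68845 <1
  x=-1.695: |R|=0.38254 <1
  x=-3.216: |R|=1.25084 >1
  x=-3.001: |R|=1.14337 >1
  x=-2.772: |R|=1.02395 >1
Stable set (-2.7273, 0).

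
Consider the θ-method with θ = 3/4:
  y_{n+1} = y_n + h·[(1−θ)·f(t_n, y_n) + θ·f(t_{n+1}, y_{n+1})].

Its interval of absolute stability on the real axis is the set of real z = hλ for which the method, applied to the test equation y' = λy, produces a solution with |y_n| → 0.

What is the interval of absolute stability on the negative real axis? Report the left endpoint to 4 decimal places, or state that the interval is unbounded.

Set f=λy, z=hλ:
  y_{n+1} = y_n + z·[1/4·y_n + 3/4·y_{n+1}] ⇒ (1 − 3/4z)y_{n+1} = (1 + 1/4z)y_n
  Hence R(z) = (1 + 1/4z)/(1 − 3/4z).

Find x<0 with |R(x)|<1.
x=-0.91: |R|=0.4591
x=-2: |R|=0.2000
x=-10: |R|=0.1765
x=-100: |R|=0.3158
θ=3/4≥1/2 ⇒ |1+1/4x|<|1−3/4x| ∀x<0 ⇒ stable on all of ℝ⁻.

(−∞, 0) — no finite endpoint.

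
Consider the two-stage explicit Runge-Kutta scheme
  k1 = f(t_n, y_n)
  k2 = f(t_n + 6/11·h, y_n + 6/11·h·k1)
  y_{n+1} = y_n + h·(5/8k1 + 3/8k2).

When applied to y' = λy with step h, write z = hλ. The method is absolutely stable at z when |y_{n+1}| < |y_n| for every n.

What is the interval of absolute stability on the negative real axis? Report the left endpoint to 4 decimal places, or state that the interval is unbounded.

(-4.8889, 0).

With y'=λy (z=hλ):
  k1=λy_n ⇒ h·k1=z·y_n;  k2=λ(1+6/11z)y_n ⇒ h·k2=z(1+6/11z)y_n
  y_{n+1}/y_n = 1 + 5/8z + 3/8z(1+6/11z) = 1 + z + 9/44z²
  Hence R(z) = 1 + z + 9/44z².

Find x<0 with |R(x)|<1.
x=-0.39: |R|=0.6411
R=1: x+9/44x²=0 ⇒ x=−44/9=-4.8889; min R=1−1/(4·9/44)=-0.2222>−1
Confirm numerically:
  x=-4.303: |R|=0.48432 <1
  x=-3.831: |R|=0.17102 <1
  x=-3.743: |R|=0.12269 <1
  x=-2.669: |R|=0.21191 <1
  x=-5.483: |R|=1.66631 >1
  x=-5.456: |R|=1.63290 >1
Interval (-4.8889, 0).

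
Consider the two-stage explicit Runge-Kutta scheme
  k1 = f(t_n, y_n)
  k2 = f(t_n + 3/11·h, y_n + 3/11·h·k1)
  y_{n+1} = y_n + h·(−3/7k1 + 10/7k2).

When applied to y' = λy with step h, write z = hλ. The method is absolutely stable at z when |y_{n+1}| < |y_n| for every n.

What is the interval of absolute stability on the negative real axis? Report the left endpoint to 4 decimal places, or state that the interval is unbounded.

On y'=λy, z=hλ:
  k1=λy_n ⇒ h·k1=z·y_n;  k2=λ(1+3/11z)y_n ⇒ h·k2=z(1+3/11z)y_n
  y_{n+1}/y_n = 1 − 3/7z + 10/7z(1+3/11z) = 1 + z + 30/77z²
  R(z) = 1 + z + 30/77z².

Need |R(x)|<1, x<0.
x=-1.45: |R|=0.3692
R=1: x+30/77x²=0 ⇒ x=−77/30=-2.5667; min R=1−1/(4·30/77)=0.3583>−1
Confirm numerically:
  x=-1.821: |R|=0.47096 <1
  x=-1.639: |R|=0.40762 <1
  x=-1.580: |R|=0.39262 <1
  x=-2.847: |R|=1.31095 >1
  x=-2.845: |R|=1.30852 >1
Interval (-2.5667, 0).

z∈(-2.5667,0).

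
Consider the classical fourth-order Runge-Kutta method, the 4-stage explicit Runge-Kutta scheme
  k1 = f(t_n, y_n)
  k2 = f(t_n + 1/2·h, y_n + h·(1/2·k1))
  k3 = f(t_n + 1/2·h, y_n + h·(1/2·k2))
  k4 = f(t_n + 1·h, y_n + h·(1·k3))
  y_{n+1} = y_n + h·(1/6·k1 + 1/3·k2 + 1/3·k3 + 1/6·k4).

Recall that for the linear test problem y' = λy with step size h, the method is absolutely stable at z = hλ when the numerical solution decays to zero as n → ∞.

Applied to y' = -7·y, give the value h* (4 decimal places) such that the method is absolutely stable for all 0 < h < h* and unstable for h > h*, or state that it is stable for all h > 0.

(-2.7853,0); λ=-7 ⇒ h* = 0.3979.

On y'=λy, z=hλ:
  order 4, 4-stage ⇒ R(z)=1+z+z^2/2+z^3/6+z^4/24
  (e.g. R(-0.69)=0.50274, |R|=0.50274)

Boundary: |R(x)|=1, x<0.
x=-0.69: |R|=0.5027
|R(-2.99)|=1.3551 |R(-2.3)|=0.4832 |R(-0.6)|=0.5494
Bisect:
  x_lo=-3.1347 |R|=1.6680  x_hi=-0.1634 |R|=0.8492
  mid=-1.64909 |R|=0.27136 →hi
  mid=-2.39192 |R|=0.55179 →hi
  mid=-2.76333 |R|=0.96739 →hi
  mid=-2.94904 |R|=1.27628 →lo
  mid=-2.85618 |R|=1.11225 →lo
  mid=-2.80976 |R|=1.03752 →lo
  mid=-2.78654 |R|=1.00189 →lo
  mid=-2.77494 |R|=0.98450 →hi
  mid=-2.78074 |R|=0.99316 →hi
  mid=-2.78364 |R|=0.99751 →hi
  ...
  [-2.78546,-2.78528] ⇒ x*=-2.7853
Stable set (-2.7853, 0).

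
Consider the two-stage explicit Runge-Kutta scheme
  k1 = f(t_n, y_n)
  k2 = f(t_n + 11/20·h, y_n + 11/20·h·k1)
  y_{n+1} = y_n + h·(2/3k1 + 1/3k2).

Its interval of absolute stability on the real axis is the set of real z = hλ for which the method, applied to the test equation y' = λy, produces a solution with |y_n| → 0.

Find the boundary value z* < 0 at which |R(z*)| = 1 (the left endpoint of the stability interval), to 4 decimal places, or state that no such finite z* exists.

Test eqn y'=λy, z=hλ:
  k1=λy_n ⇒ h·k1=z·y_n;  k2=λ(1+11/20z)y_n ⇒ h·k2=z(1+11/20z)y_n
  y_{n+1}/y_n = 1 + 2/3z + 1/3z(1+11/20z) = 1 + z + 11/60z²
  R(z) = 1 + z + 11/60z².

Solve |R(x)|<1 on ℝ⁻.
x=-0.93: |R|=0.2286
R=1: x+11/60x²=0 ⇒ x=−60/11=-5.4545; min R=1−1/(4·11/60)=-0.3636>−1
Confirm numerically:
  x=-4.810: |R|=0.43162 <1
  x=-4.547: |R|=0.24345 <1
  x=-3.880: |R|=0.12003 <1
  x=-2.805: |R|=0.36253 <1
  x=-6.037: |R|=1.64465 >1
  x=-5.907: |R|=1.48999 >1
Interval (-5.4545, 0).

left endpoint -5.4545.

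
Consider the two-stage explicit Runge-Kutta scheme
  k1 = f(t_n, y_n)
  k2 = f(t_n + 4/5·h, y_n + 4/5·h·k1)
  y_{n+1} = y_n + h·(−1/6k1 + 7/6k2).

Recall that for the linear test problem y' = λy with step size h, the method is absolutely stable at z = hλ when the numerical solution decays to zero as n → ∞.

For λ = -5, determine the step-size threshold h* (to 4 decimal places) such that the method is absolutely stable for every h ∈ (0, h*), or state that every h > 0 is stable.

On y'=λy, z=hλ:
  k1=λy_n ⇒ h·k1=z·y_n;  k2=λ(1+4/5z)y_n ⇒ h·k2=z(1+4/5z)y_n
  y_{n+1}/y_n = 1 − 1/6z + 7/6z(1+4/5z) = 1 + z + 14/15z²
  Hence R(z) = 1 + z + 14/15z².

Need |R(x)|<1, x<0.
x=-0.32: |R|=0.7756
R=1: x+14/15x²=0 ⇒ x=−15/14=-1.0714; min R=1−1/(4·14/15)=0.7321>−1
Confirm numerically:
  x=-0.641: |R|=0.74249 <1
  x=-0.600: |R|=0.73600 <1
  x=-0.570: |R|=0.73324 <1
  x=-1.261: |R|=1.22311 >1
  x=-1.248: |R|=1.20567 >1
Interval (-1.0714, 0).

(-1.0714,0); λ=-5 ⇒ h* = (15/14)/5 = 0.2143.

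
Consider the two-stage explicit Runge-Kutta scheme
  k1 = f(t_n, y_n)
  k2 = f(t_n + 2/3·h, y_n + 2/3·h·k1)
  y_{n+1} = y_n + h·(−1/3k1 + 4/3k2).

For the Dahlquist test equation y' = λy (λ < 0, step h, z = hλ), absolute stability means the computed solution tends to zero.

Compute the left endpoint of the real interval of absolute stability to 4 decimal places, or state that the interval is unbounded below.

z* = -1.1250.

On y'=λy, z=hλ:
  k1=λy_n ⇒ h·k1=z·y_n;  k2=λ(1+2/3z)y_n ⇒ h·k2=z(1+2/3z)y_n
  y_{n+1}/y_n = 1 − 1/3z + 4/3z(1+2/3z) = 1 + z + 8/9z²
  so R(z) = 1 + z + 8/9z².

Find x<0 with |R(x)|<1.
x=-0.55: |R|=0.7189
R=1: x+8/9x²=0 ⇒ x=−9/8=-1.1250; min R=1−1/(4·8/9)=0.7188>−1
Confirm numerically:
  x=-0.879: |R|=0.80779 <1
  x=-0.794: |R|=0.76639 <1
  x=-0.652: |R|=0.72587 <1
  x=-1.539: |R|=1.56635 >1
  x=-1.502: |R|=1.50334 >1
  x=-1.302: |R|=1.20485 >1
Interval (-1.1250, 0).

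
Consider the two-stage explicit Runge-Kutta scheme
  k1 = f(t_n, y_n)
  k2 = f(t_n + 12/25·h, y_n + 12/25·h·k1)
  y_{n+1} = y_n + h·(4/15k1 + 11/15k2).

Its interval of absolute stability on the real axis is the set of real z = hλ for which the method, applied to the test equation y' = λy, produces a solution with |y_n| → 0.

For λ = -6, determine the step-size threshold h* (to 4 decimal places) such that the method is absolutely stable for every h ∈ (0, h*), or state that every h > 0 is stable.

(-2.8409,0); λ=-6 ⇒ h* = (125/44)/6 = 0.4735.

Set f=λy, z=hλ:
  k1=λy_n ⇒ h·k1=z·y_n;  k2=λ(1+12/25z)y_n ⇒ h·k2=z(1+12/25z)y_n
  y_{n+1}/y_n = 1 + 4/15z + 11/15z(1+12/25z) = 1 + z + 44/125z²
  Hence R(z) = 1 + z + 44/125z².

Solve |R(x)|<1 on ℝ⁻.
x=-0.96: |R|=0.3644
R=1: x+44/125x²=0 ⇒ x=−125/44=-2.8409; min R=1−1/(4·44/125)=0.2898>−1
Confirm numerically:
  x=-2.148: |R|=0.47609 <1
  x=-2.070: |R|=0.43828 <1
  x=-1.732: |R|=0.32394 <1
  x=-1.458: |R|=0.29027 <1
  x=-3.034: |R|=1.20621 >1
  x=-2.958: |R|=1.12192 >1
Interval (-2.8409, 0).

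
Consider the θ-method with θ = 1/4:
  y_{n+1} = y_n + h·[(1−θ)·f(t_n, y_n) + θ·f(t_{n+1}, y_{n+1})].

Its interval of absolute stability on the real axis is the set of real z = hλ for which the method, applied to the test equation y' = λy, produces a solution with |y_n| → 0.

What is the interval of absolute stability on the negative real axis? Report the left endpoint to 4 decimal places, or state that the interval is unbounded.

z∈(-4.0000,0).

With y'=λy (z=hλ):
  y_{n+1} = y_n + z·[3/4·y_n + 1/4·y_{n+1}] ⇒ (1 − 1/4z)y_{n+1} = (1 + 3/4z)y_n
  Hence R(z) = (1 + 3/4z)/(1 − 1/4z).

Need |R(x)|<1, x<0.
x=-1.4: |R|=0.0370
R=−1: 1+3/4x = −1+1/4x ⇒ -1/2x=2 ⇒ x=2/(-1/2)=-4.0000
Confirm numerically:
  x=-3.910: |R|=0.97724 <1
  x=-3.375: |R|=0.83051 <1
  x=-1.827: |R|=0.25416 <1
  x=-4.480: |R|=1.11321 >1
  x=-4.455: |R|=1.10763 >1
  x=-4.163: |R|=1.03994 >1
Interval (-4.0000, 0).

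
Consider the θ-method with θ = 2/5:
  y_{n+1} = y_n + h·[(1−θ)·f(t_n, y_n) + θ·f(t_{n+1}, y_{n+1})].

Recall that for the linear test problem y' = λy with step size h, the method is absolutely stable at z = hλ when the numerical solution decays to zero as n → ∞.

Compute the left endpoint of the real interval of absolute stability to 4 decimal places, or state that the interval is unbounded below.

z* = -10.0000.

Set f=λy, z=hλ:
  y_{n+1} = y_n + z·[3/5·y_n + 2/5·y_{n+1}] ⇒ (1 − 2/5z)y_{n+1} = (1 + 3/5z)y_n
  R(z) = (1 + 3/5z)/(1 − 2/5z).

Find x<0 with |R(x)|<1.
x=-0.71: |R|=0.4470
R=−1: 1+3/5x = −1+2/5x ⇒ -1/5x=2 ⇒ x=2/(-1/5)=-10.0000
Confirm numerically:
  x=-9.850: |R|=0.99393 <1
  x=-7.171: |R|=0.85374 <1
  x=-6.201: |R|=0.78169 <1
  x=-4.580: |R|=0.61723 <1
  x=-10.503: |R|=1.01934 >1
  x=-10.439: |R|=1.01696 >1
  x=-10.301: |R|=1.01176 >1
So |R|<1 on (-10.0000, 0).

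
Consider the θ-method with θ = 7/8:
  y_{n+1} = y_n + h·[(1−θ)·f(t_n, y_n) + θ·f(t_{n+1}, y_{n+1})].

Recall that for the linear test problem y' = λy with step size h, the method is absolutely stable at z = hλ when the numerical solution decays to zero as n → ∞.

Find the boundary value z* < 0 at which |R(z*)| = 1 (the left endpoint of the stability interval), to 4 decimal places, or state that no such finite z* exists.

Set f=λy, z=hλ:
  y_{n+1} = y_n + z·[1/8·y_n + 7/8·y_{n+1}] ⇒ (1 − 7/8z)y_{n+1} = (1 + 1/8z)y_n
  Hence R(z) = (1 + 1/8z)/(1 − 7/8z).

Need |R(x)|<1, x<0.
x=-1.08: |R|=0.4447
x=-2: |R|=0.2727
x=-10: |R|=0.0256
x=-100: |R|=0.1299
θ=7/8≥1/2 ⇒ |1+1/8x|<|1−7/8x| ∀x<0 ⇒ unbounded interval.

(−∞, 0) — no finite endpoint.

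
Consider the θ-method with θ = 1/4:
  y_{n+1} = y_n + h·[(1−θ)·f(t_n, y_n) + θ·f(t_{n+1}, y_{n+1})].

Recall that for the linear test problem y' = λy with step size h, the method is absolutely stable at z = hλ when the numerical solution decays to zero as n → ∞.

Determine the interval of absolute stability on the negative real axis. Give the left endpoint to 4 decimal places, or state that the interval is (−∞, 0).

Test eqn y'=λy, z=hλ:
  y_{n+1} = y_n + z·[3/4·y_n + 1/4·y_{n+1}] ⇒ (1 − 1/4z)y_{n+1} = (1 + 3/4z)y_n
  ⇒ R(z) = (1 + 3/4z)/(1 − 1/4z).

Find x<0 with |R(x)|<1.
x=-1.47: |R|=0.0750
R=−1: 1+3/4x = −1+1/4x ⇒ -1/2x=2 ⇒ x=2/(-1/2)=-4.0000
Confirm numerically:
  x=-3.919: |R|=0.97954 <1
  x=-3.290: |R|=0.80521 <1
  x=-2.594: |R|=0.57355 <1
  x=-2.020: |R|=0.34219 <1
  x=-4.510: |R|=1.11986 >1
  x=-4.094: |R|=1.02323 >1
  x=-4.036: |R|=1.00896 >1
Interval (-4.0000, 0).

(-4.0000, 0).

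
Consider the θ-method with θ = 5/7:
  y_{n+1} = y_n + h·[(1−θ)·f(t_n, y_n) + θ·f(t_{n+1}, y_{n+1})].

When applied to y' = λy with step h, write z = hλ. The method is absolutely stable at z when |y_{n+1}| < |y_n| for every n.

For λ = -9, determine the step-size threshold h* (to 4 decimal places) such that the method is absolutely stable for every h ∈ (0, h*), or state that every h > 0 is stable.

interval (−∞, 0). Any h>0 works for λ=-9.

Set f=λy, z=hλ:
  y_{n+1} = y_n + z·[2/7·y_n + 5/7·y_{n+1}] ⇒ (1 − 5/7z)y_{n+1} = (1 + 2/7z)y_n
  Hence R(z) = (1 + 2/7z)/(1 − 5/7z).

Boundary: |R(x)|=1, x<0.
x=-0.6: |R|=0.5800
x=-2: |R|=0.1765
x=-10: |R|=0.2281
x=-100: |R|=0.3807
θ=5/7≥1/2 ⇒ |1+2/7x|<|1−5/7x| ∀x<0 ⇒ interval (−∞,0).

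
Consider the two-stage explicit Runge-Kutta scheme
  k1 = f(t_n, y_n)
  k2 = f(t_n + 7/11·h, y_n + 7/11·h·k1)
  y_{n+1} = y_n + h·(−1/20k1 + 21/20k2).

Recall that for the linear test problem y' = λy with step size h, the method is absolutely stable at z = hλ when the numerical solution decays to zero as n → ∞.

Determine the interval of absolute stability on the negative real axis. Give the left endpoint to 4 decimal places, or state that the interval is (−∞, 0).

Set f=λy, z=hλ:
  k1=λy_n ⇒ h·k1=z·y_n;  k2=λ(1+7/11z)y_n ⇒ h·k2=z(1+7/11z)y_n
  y_{n+1}/y_n = 1 − 1/20z + 21/20z(1+7/11z) = 1 + z + 147/220z²
  so R(z) = 1 + z + 147/220z².

Boundary: |R(x)|=1, x<0.
x=-1.47: |R|=0.9739
R=1: x+147/220x²=0 ⇒ x=−220/147=-1.4966; min R=1−1/(4·147/220)=0.6259>−1
Confirm numerically:
  x=-1.415: |R|=0.92285 <1
  x=-0.908: |R|=0.64289 <1
  x=-0.658: |R|=0.63130 <1
  x=-2.085: |R|=1.81974 >1
  x=-2.005: |R|=1.68111 >1
  x=-1.971: |R|=1.62478 >1
Interval (-1.4966, 0).

z∈(-1.4966,0).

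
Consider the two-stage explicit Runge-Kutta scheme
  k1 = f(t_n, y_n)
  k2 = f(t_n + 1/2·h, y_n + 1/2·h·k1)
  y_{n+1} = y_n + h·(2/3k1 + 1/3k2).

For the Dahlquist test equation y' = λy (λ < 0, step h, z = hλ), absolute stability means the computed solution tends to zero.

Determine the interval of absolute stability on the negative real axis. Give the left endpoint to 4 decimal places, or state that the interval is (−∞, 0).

z∈(-6.0000,0).

With y'=λy (z=hλ):
  k1=λy_n ⇒ h·k1=z·y_n;  k2=λ(1+1/2z)y_n ⇒ h·k2=z(1+1/2z)y_n
  y_{n+1}/y_n = 1 + 2/3z + 1/3z(1+1/2z) = 1 + z + 1/6z²
  R(z) = 1 + z + 1/6z².

Solve |R(x)|<1 on ℝ⁻.
x=-0.69: |R|=0.3894
R=1: x+1/6x²=0 ⇒ x=−6=-6.0000; min R=1−1/(4·1/6)=-0.5000>−1
Confirm numerically:
  x=-5.919: |R|=0.92009 <1
  x=-5.153: |R|=0.27257 <1
  x=-3.654: |R|=0.42871 <1
  x=-2.640: |R|=0.47840 <1
  x=-6.553: |R|=1.60397 >1
  x=-6.223: |R|=1.23129 >1
  x=-6.183: |R|=1.18858 >1
Interval (-6.0000, 0).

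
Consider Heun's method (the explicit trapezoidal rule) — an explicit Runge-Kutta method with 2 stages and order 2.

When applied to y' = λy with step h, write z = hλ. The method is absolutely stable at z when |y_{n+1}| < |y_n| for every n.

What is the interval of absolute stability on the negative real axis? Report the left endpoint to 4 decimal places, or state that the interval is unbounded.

With y'=λy (z=hλ):
  order 2, 2-stage ⇒ R(z)=1+z+z^2/2
  (e.g. R(-1.7)=0.74500, |R|=0.74500)

Need |R(x)|<1, x<0.
x=-1.7: |R|=0.7450
|R(-1.88)|=0.8872 |R(-1.24)|=0.5288 |R(-0.74)|=0.5338
Bisect:
  x_lo=-2.8977 |R|=2.3007  x_hi=-0.1937 |R|=0.8251
  mid=-1.54572 |R|=0.64890 →hi
  mid=-2.22172 |R|=1.24630 →lo
  mid=-1.88372 |R|=0.89048 →hi
  mid=-2.05272 |R|=1.05411 →lo
  mid=-1.96822 |R|=0.96873 →hi
  mid=-2.01047 |R|=1.01053 →lo
  mid=-1.98935 |R|=0.98940 →hi
  mid=-1.99991 |R|=0.99991 →hi
  mid=-2.00519 |R|=1.00520 →lo
  mid=-2.00255 |R|=1.00255 →lo
  ...
  [-2.00007,-1.99991] ⇒ x*=-2.0000
So |R|<1 on (-2.0000, 0).

(-2.0000, 0).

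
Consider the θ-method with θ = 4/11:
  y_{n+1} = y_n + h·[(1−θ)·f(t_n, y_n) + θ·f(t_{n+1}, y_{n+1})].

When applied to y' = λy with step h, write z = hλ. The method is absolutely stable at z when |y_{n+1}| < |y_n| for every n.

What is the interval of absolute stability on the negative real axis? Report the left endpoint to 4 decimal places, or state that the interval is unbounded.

On y'=λy, z=hλ:
  y_{n+1} = y_n + z·[7/11·y_n + 4/11·y_{n+1}] ⇒ (1 − 4/11z)y_{n+1} = (1 + 7/11z)y_n
  Hence R(z) = (1 + 7/11z)/(1 − 4/11z).

Find x<0 with |R(x)|<1.
x=-0.49: |R|=0.5841
R=−1: 1+7/11x = −1+4/11x ⇒ -3/11x=2 ⇒ x=2/(-3/11)=-7.3333
Confirm numerically:
  x=-7.010: |R|=0.97515 <1
  x=-4.758: |R|=0.74274 <1
  x=-4.102: |R|=0.64631 <1
  x=-2.972: |R|=0.42835 <1
  x=-7.869: |R|=1.03783 >1
  x=-7.396: |R|=1.00463 >1
Stable set (-7.3333, 0).

(-7.3333, 0).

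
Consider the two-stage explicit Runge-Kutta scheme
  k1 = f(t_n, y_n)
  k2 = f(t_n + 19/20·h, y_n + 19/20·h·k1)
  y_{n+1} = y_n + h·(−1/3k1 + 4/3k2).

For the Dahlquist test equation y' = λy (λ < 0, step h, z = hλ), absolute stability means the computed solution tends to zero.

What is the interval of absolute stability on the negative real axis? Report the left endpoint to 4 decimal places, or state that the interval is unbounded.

On y'=λy, z=hλ:
  k1=λy_n ⇒ h·k1=z·y_n;  k2=λ(1+19/20z)y_n ⇒ h·k2=z(1+19/20z)y_n
  y_{n+1}/y_n = 1 − 1/3z + 4/3z(1+19/20z) = 1 + z + 19/15z²
  Hence R(z) = 1 + z + 19/15z².

Find x<0 with |R(x)|<1.
x=-1.41: |R|=2.1083
R=1: x+19/15x²=0 ⇒ x=−15/19=-0.7895; min R=1−1/(4·19/15)=0.8026>−1
Confirm numerically:
  x=-0.743: |R|=0.95626 <1
  x=-0.618: |R|=0.86577 <1
  x=-0.450: |R|=0.80650 <1
  x=-1.351: |R|=1.96092 >1
  x=-0.829: |R|=1.04151 >1
So |R|<1 on (-0.7895, 0).

z∈(-0.7895,0).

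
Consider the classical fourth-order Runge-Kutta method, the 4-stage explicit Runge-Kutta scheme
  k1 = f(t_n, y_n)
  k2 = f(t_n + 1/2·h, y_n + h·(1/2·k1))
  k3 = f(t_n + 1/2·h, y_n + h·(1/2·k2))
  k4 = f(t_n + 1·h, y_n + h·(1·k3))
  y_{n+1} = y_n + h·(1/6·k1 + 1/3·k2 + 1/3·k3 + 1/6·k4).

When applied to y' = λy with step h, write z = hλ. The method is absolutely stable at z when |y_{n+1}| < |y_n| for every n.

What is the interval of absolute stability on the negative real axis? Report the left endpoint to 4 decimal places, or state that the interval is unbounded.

(-2.7853, 0).

Set f=λy, z=hλ:
  order 4, 4-stage ⇒ R(z)=1+z+z^2/2+z^3/6+z^4/24
  (e.g. R(-0.81)=0.44741, |R|=0.44741)

Solve |R(x)|<1 on ℝ⁻.
x=-0.81: |R|=0.4474
|R(-2.6)|=0.7547 |R(-1.42)|=0.2804 |R(-0.87)|=0.4226
Bisect:
  x_lo=-3.5870 |R|=3.0522  x_hi=-0.1464 |R|=0.8638
  mid=-1.86671 |R|=0.29741 →hi
  mid=-2.72687 |R|=0.91544 →hi
  mid=-3.15695 |R|=1.72101 →lo
  mid=-2.94191 |R|=1.26298 →lo
  mid=-2.83439 |R|=1.07659 →lo
  mid=-2.78063 |R|=0.99300 →hi
  mid=-2.80751 |R|=1.03402 →lo
  mid=-2.79407 |R|=1.01332 →lo
  mid=-2.78735 |R|=1.00311 →lo
  ...
  [-2.78546,-2.78525] ⇒ x*=-2.7853
Interval (-2.7853, 0).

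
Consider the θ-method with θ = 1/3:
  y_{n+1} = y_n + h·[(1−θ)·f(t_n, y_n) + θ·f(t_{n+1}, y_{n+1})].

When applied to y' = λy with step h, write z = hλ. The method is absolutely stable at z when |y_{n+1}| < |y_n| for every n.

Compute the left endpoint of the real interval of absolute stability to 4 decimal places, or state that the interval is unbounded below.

z* = -6.0000.

Set f=λy, z=hλ:
  y_{n+1} = y_n + z·[2/3·y_n + 1/3·y_{n+1}] ⇒ (1 − 1/3z)y_{n+1} = (1 + 2/3z)y_n
  so R(z) = (1 + 2/3z)/(1 − 1/3z).

Solve |R(x)|<1 on ℝ⁻.
x=-0.84: |R|=0.3437
R=−1: 1+2/3x = −1+1/3x ⇒ -1/3x=2 ⇒ x=2/(-1/3)=-6.0000
Confirm numerically:
  x=-5.587: |R|=0.95190 <1
  x=-5.181: |R|=0.89989 <1
  x=-4.974: |R|=0.87133 <1
  x=-4.626: |R|=0.81983 <1
  x=-6.511: |R|=1.05373 >1
  x=-6.366: |R|=1.03908 >1
  x=-6.109: |R|=1.01197 >1
Stable set (-6.0000, 0).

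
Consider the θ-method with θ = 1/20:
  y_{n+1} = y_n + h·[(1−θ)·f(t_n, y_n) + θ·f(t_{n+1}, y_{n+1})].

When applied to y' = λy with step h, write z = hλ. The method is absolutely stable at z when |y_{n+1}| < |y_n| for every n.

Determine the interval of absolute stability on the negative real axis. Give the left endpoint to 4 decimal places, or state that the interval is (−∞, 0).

(-2.2222, 0).

Test eqn y'=λy, z=hλ:
  y_{n+1} = y_n + z·[19/20·y_n + 1/20·y_{n+1}] ⇒ (1 − 1/20z)y_{n+1} = (1 + 19/20z)y_n
  R(z) = (1 + 19/20z)/(1 − 1/20z).

Boundary: |R(x)|=1, x<0.
x=-0.64: |R|=0.3798
R=−1: 1+19/20x = −1+1/20x ⇒ -9/10x=2 ⇒ x=2/(-9/10)=-2.2222
Confirm numerically:
  x=-1.580: |R|=0.46432 <1
  x=-0.982: |R|=0.06396 <1
  x=-0.956: |R|=0.08761 <1
  x=-0.945: |R|=0.09764 <1
  x=-2.475: |R|=1.20245 >1
  x=-2.466: |R|=1.19532 >1
Stable set (-2.2222, 0).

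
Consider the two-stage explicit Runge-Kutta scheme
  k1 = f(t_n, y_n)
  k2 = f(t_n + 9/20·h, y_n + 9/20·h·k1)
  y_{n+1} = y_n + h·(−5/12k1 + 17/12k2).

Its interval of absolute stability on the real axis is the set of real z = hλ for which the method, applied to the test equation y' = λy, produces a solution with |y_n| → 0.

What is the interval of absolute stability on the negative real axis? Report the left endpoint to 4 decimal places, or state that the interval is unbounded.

(-1.5686, 0).

With y'=λy (z=hλ):
  k1=λy_n ⇒ h·k1=z·y_n;  k2=λ(1+9/20z)y_n ⇒ h·k2=z(1+9/20z)y_n
  y_{n+1}/y_n = 1 − 5/12z + 17/12z(1+9/20z) = 1 + z + 51/80z²
  so R(z) = 1 + z + 51/80z².

Boundary: |R(x)|=1, x<0.
x=-1.57: |R|=1.0014
R=1: x+51/80x²=0 ⇒ x=−80/51=-1.5686; min R=1−1/(4·51/80)=0.6078>−1
Confirm numerically:
  x=-1.237: |R|=0.73848 <1
  x=-0.981: |R|=0.63251 <1
  x=-0.706: |R|=0.61175 <1
  x=-2.082: |R|=1.68139 >1
  x=-1.803: |R|=1.26939 >1
  x=-1.624: |R|=1.05733 >1
Interval (-1.5686, 0).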